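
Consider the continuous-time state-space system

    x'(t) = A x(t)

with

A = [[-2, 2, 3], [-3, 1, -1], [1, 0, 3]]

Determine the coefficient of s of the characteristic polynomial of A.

-2

Expand det(sI - A) for the 3×3 matrix.
p(s) = s^3 - 2s^2 - 2s - 7.
(Check: constant term = det(-A) = (-1)^3 det A = -7; coefficient of s^2 = -tr A = -2.)
The coefficient of s is -2.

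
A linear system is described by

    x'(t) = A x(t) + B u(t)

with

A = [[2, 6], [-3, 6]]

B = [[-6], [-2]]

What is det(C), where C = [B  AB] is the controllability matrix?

-84

AB = [[-24], [6]]
Controllability matrix C = [B  AB] = [[-6, -24], [-2, 6]]
det(C) = (-6)·6 - (-24)·(-2) = -36 - 48 = -84
Since det(C) ≠ 0, rank(C) = 2 and the system is completely controllable.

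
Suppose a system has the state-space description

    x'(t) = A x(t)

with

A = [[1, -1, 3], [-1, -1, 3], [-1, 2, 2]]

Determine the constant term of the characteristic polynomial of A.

16

Expand det(sI - A) for the 3×3 matrix.
p(s) = s^3 - 2s^2 - 5s + 16.
(Check: constant term = det(-A) = (-1)^3 det A = 16; coefficient of s^2 = -tr A = -2.)
The constant term is 16.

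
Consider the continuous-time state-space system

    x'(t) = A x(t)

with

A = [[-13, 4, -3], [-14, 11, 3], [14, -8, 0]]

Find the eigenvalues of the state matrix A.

det(sI - A) = s^3 - (tr A)s^2 + (M11 + M22 + M33)s - det A, where Mii is the 2×2 principal minor of A obtained by deleting row i and column i.
tr A = (-13) + 11 + 0 = -2; M11 = 11·0 - 3·(-8) = 0 - (-24) = 24; M22 = (-13)·0 - (-3)·14 = 0 - (-42) = 42; M33 = (-13)·11 - 4·(-14) = -143 - (-56) = -87; sum of minors = -21.
det A = (-13)·(11·0 - 3·(-8)) - 4·((-14)·0 - 3·14) + (-3)·((-14)·(-8) - 11·14) = (-13)·24 - 4·(-42) + (-3)·(-42) = -18.
So p(s) = det(sI - A) = s^3 + 2s^2 - 21s + 18.
Rational-root test: any integer root divides 18. Testing small divisors, s = 1 works: p(1) = 1 + 2 + (-21) + 18 = 0, so (s - 1) is a factor.
Dividing, p(s) = (s - 1)(s^2 + 3s - 18).
Factor s^2 + 3s - 18: two numbers with sum -3 and product -18 are 3 and -6, so s^2 + 3s - 18 = (s - 3)(s + 6).
Hence p(s) = (s - 3) (s - 1) (s + 6), with roots -6, 1, 3.
At least one eigenvalue has non-negative real part, so the system is not asymptotically stable.

-6, 1, 3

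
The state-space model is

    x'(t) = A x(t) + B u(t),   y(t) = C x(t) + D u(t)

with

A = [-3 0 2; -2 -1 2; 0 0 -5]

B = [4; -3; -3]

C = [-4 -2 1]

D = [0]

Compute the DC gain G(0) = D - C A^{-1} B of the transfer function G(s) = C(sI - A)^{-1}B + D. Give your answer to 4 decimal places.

7.8000

G(0) = C(-A)^{-1}B + D = -C A^{-1} B + D.
det A = -15, so A^{-1} = (1/-15)·adj(A) = [[-1/3, 0, -2/15], [2/3, -1, -2/15], [0, 0, -1/5]]
A^{-1} B = [-14/15, 91/15, 3/5]^T
C A^{-1} B = -39/5
G(0) = D - C A^{-1} B = 0 - (-39/5) = 39/5 ≈ 7.8000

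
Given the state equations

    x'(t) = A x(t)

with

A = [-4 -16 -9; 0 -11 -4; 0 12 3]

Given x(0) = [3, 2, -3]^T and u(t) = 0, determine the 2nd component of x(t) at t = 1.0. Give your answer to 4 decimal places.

det(sI - A) = s^3 - (tr A)s^2 + (M11 + M22 + M33)s - det A, where Mii is the 2×2 principal minor of A obtained by deleting row i and column i.
tr A = (-4) + (-11) + 3 = -12; M11 = (-11)·3 - (-4)·12 = -33 - (-48) = 15; M22 = (-4)·3 - (-9)·0 = -12 - 0 = -12; M33 = (-4)·(-11) - (-16)·0 = 44 - 0 = 44; sum of minors = 47.
det A = (-4)·((-11)·3 - (-4)·12) - (-16)·(0·3 - (-4)·0) + (-9)·(0·12 - (-11)·0) = (-4)·15 - (-16)·0 + (-9)·0 = -60.
So p(s) = det(sI - A) = s^3 + 12s^2 + 47s + 60.
Rational-root test: any integer root divides 60. Testing small divisors, s = -3 works: p(-3) = -27 + 108 + (-141) + 60 = 0, so (s + 3) is a factor.
Dividing, p(s) = (s + 3)(s^2 + 9s + 20).
Factor s^2 + 9s + 20: two numbers with sum -9 and product 20 are -4 and -5, so s^2 + 9s + 20 = (s + 4)(s + 5).
Hence p(s) = (s + 3) (s + 4) (s + 5), with roots -5, -4, -3.
The eigenvalues -5, -4, -3 are distinct and real, so A is diagonalisable and x(t) = e^{At} x(0) = V diag(e^{λ_i t}) V^{-1} x(0), where the columns of V are the eigenvectors.
λ = -5: A - (-5)I = [[1, -16, -9], [0, -6, -4], [0, 12, 8]]. v must be orthogonal to every row; (row 1) × (row 2) = [10, 4, -6], so take v_1 = [5, 2, -3]^T.
λ = -4: A - (-4)I = [[0, -16, -9], [0, -7, -4], [0, 12, 7]]. v must be orthogonal to every row; (row 1) × (row 2) = [1, 0, 0], so take v_2 = [-1, 0, 0]^T.
λ = -3: A - (-3)I = [[-1, -16, -9], [0, -8, -4], [0, 12, 6]]. v must be orthogonal to every row; (row 1) × (row 2) = [-8, -4, 8], so take v_3 = [2, 1, -2]^T.
V = [v_1 v_2 v_3] = [[5, -1, 2], [2, 0, 1], [-3, 0, -2]] has det V = -1, so V^{-1} = adj(V)/det V = [[0, 2, 1], [-1, 4, 1], [0, -3, -2]].
Modal coordinates z(0) = V^{-1} x(0): 0·3 + 2·2 + 1·(-3) = 1; (-1)·3 + 4·2 + 1·(-3) = 2; 0·3 + (-3)·2 + (-2)·(-3) = 0; so z(0) = [1, 2, 0]^T.
x_2(t) = Σ_i (v_i)_2 · z_i(0) · e^{λ_i t} (row 2 of V times the modal terms).
x_2(1.0) = 2·1·e^{-5·1.0} + 0·2·e^{-4·1.0} + 1·0·e^{-3·1.0} = 2·0.006738 + 0·0.018316 + 0·0.049787 = 0.0135.

0.0135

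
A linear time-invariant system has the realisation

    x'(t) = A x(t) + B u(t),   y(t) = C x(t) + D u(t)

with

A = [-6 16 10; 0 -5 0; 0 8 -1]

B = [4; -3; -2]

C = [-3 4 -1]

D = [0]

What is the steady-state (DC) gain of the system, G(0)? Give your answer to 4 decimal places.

41.2000

G(0) = C(-A)^{-1}B + D = -C A^{-1} B + D.
det A = -30, so A^{-1} = (1/-30)·adj(A) = [[-1/6, -16/5, -5/3], [0, -1/5, 0], [0, -8/5, -1]]
A^{-1} B = [184/15, 3/5, 34/5]^T
C A^{-1} B = -206/5
G(0) = D - C A^{-1} B = 0 - (-206/5) = 206/5 ≈ 41.2000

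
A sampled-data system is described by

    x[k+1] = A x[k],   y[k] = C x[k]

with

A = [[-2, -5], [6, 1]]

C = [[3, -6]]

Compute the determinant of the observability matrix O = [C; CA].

CA = [[-42, -21]]
Observability matrix O = [C; CA] = [[3, -6], [-42, -21]]
det(O) = 3·(-21) - (-6)·(-42) = -63 - 252 = -315
Since det(O) ≠ 0, rank(O) = 2 and the system is completely observable.

-315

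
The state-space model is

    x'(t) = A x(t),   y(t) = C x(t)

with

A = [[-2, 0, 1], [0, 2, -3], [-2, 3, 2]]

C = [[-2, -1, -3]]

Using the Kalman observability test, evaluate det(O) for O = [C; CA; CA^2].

CA = [[10, -11, -5]]
CA^2 = [[-10, -37, 33]]
Observability matrix O = [C; CA; CA^2] = [[-2, -1, -3], [10, -11, -5], [-10, -37, 33]]
Expanding along the first row, det(O) = (-2)·((-11)·33 - (-5)·(-37)) - (-1)·(10·33 - (-5)·(-10)) + (-3)·(10·(-37) - (-11)·(-10)) = (-2)·(-548) - (-1)·280 + (-3)·(-480) = 2816
Since det(O) ≠ 0, rank(O) = 3 and the system is completely observable.

2816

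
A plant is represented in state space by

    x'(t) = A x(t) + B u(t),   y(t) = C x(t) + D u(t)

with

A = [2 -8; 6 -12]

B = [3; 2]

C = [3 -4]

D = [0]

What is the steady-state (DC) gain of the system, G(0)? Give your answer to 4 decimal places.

G(0) = C(-A)^{-1}B + D = -C A^{-1} B + D.
det A = 24, so A^{-1} = (1/24)·adj(A) = [[-1/2, 1/3], [-1/4, 1/12]]
A^{-1} B = [-5/6, -7/12]^T
C A^{-1} B = -1/6
G(0) = D - C A^{-1} B = 0 - (-1/6) = 1/6 ≈ 0.1667

0.1667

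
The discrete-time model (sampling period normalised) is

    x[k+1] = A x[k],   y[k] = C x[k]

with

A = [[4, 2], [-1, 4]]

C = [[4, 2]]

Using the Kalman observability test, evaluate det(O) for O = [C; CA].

36

CA = [[14, 16]]
Observability matrix O = [C; CA] = [[4, 2], [14, 16]]
det(O) = 4·16 - 2·14 = 64 - 28 = 36
Since det(O) ≠ 0, rank(O) = 2 and the system is completely observable.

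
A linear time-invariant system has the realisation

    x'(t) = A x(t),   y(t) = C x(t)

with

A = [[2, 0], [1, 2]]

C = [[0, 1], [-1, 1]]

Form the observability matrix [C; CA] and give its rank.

CA = [[1, 2], [-1, 2]]
Observability matrix O = [C; CA] = [[0, 1], [-1, 1], [1, 2], [-1, 2]]
Take the 2×2 submatrix of O formed by rows 1, 2: [[0, 1], [-1, 1]]. Its determinant is 0·1 - 1·(-1) = 0 - (-1) = 1 ≠ 0.
So rank(O) ≥ 2; since O has 2 columns, rank(O) = 2.
rank(O) = 2 = n, so the pair (A, C) is completely observable.

2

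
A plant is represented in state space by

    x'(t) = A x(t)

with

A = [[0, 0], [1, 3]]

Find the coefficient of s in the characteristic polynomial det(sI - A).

For a 2×2 matrix, det(sI - A) = s^2 - (tr A)s + det A.
tr A = 3, det A = 0.
So p(s) = s^2 - 3s.
The coefficient of s is -3.

-3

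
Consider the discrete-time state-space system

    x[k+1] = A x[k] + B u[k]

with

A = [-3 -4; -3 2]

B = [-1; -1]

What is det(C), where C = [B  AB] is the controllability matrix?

AB = [[7], [1]]
Controllability matrix C = [B  AB] = [[-1, 7], [-1, 1]]
det(C) = (-1)·1 - 7·(-1) = -1 - (-7) = 6
Since det(C) ≠ 0, rank(C) = 2 and the system is completely controllable.

6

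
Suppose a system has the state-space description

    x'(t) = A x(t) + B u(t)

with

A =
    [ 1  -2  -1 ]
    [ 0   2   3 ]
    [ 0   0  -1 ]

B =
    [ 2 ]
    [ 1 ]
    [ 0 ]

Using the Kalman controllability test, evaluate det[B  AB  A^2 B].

AB = [[0], [2], [0]]
A^2B = [[-4], [4], [0]]
Controllability matrix C = [B  AB  A^2B] = [[2, 0, -4], [1, 2, 4], [0, 0, 0]]
Expanding along the first row, det(C) = 2·(2·0 - 4·0) - 0·(1·0 - 4·0) + (-4)·(1·0 - 2·0) = 2·0 - 0·0 + (-4)·0 = 0
Since det(C) = 0, rank(C) < 3 and the system is not completely controllable.

0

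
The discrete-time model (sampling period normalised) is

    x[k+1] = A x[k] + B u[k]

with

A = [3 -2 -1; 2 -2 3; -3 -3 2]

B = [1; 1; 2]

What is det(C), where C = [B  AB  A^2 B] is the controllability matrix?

49

AB = [[-1], [6], [-2]]
A^2B = [[-13], [-20], [-19]]
Controllability matrix C = [B  AB  A^2B] = [[1, -1, -13], [1, 6, -20], [2, -2, -19]]
Expanding along the first row, det(C) = 1·(6·(-19) - (-20)·(-2)) - (-1)·(1·(-19) - (-20)·2) + (-13)·(1·(-2) - 6·2) = 1·(-154) - (-1)·21 + (-13)·(-14) = 49
Since det(C) ≠ 0, rank(C) = 3 and the system is completely controllable.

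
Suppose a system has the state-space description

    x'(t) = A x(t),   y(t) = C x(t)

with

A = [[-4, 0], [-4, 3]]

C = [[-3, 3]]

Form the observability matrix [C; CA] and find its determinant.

-27

CA = [[0, 9]]
Observability matrix O = [C; CA] = [[-3, 3], [0, 9]]
det(O) = (-3)·9 - 3·0 = -27 - 0 = -27
Since det(O) ≠ 0, rank(O) = 2 and the system is completely observable.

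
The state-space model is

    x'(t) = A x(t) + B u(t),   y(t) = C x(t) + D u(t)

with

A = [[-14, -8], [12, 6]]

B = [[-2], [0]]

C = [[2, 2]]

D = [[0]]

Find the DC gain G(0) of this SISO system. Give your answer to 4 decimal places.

G(0) = C(-A)^{-1}B + D = -C A^{-1} B + D.
det A = 12, so A^{-1} = (1/12)·adj(A) = [[1/2, 2/3], [-1, -7/6]]
A^{-1} B = [-1, 2]^T
C A^{-1} B = 2
G(0) = D - C A^{-1} B = 0 - (2) = -2

-2.0000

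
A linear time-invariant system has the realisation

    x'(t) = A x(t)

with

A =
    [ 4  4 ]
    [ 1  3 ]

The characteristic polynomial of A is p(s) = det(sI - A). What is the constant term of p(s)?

8

For a 2×2 matrix, det(sI - A) = s^2 - (tr A)s + det A.
tr A = 7, det A = 8.
So p(s) = s^2 - 7s + 8.
The constant term is 8.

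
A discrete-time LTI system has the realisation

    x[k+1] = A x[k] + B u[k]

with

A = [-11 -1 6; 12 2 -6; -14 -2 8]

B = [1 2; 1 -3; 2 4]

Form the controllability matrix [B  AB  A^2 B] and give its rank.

2

AB = [[0, 5], [2, -6], [0, 10]]
A^2B = [[-2, 11], [4, -12], [-4, 22]]
Controllability matrix C = [B  AB  A^2B] = [[1, 2, 0, 5, -2, 11], [1, -3, 2, -6, 4, -12], [2, 4, 0, 10, -4, 22]]
The rows r1, r2, r3 of C are linearly dependent: -2·r1 + r3 = 0 (check each entry), so rank(C) ≤ 2.
The 2×2 minor from rows 1, 2, columns 1, 2 is 1·(-3) - 2·1 = -3 - 2 = -5 ≠ 0, so rank(C) = 2.
rank(C) = 2 < n = 3, so the pair (A, B) is not completely controllable.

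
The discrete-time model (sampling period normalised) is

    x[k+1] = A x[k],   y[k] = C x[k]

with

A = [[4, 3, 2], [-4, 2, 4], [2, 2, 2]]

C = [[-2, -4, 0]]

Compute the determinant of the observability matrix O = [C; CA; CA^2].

CA = [[8, -14, -20]]
CA^2 = [[48, -44, -80]]
Observability matrix O = [C; CA; CA^2] = [[-2, -4, 0], [8, -14, -20], [48, -44, -80]]
Expanding along the first row, det(O) = (-2)·((-14)·(-80) - (-20)·(-44)) - (-4)·(8·(-80) - (-20)·48) + 0·(8·(-44) - (-14)·48) = (-2)·240 - (-4)·320 + 0·320 = 800
Since det(O) ≠ 0, rank(O) = 3 and the system is completely observable.

800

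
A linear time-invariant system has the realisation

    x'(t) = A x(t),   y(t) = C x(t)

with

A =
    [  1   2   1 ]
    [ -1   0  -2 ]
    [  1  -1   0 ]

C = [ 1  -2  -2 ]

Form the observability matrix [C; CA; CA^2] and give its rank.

3

CA = [[1, 4, 5]]
CA^2 = [[2, -3, -7]]
Observability matrix O = [C; CA; CA^2] = [[1, -2, -2], [1, 4, 5], [2, -3, -7]]
det(O) = 1·(4·(-7) - 5·(-3)) - (-2)·(1·(-7) - 5·2) + (-2)·(1·(-3) - 4·2) = 1·(-13) - (-2)·(-17) + (-2)·(-11) = -25 ≠ 0, so rank(O) = 3.
rank(O) = 3 = n, so the pair (A, C) is completely observable.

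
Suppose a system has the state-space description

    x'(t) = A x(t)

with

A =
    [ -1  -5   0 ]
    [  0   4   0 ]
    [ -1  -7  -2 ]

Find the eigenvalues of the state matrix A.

-2, -1, 4

det(sI - A) = s^3 - (tr A)s^2 + (M11 + M22 + M33)s - det A, where Mii is the 2×2 principal minor of A obtained by deleting row i and column i.
tr A = (-1) + 4 + (-2) = 1; M11 = 4·(-2) - 0·(-7) = -8 - 0 = -8; M22 = (-1)·(-2) - 0·(-1) = 2 - 0 = 2; M33 = (-1)·4 - (-5)·0 = -4 - 0 = -4; sum of minors = -10.
det A = (-1)·(4·(-2) - 0·(-7)) - (-5)·(0·(-2) - 0·(-1)) + 0·(0·(-7) - 4·(-1)) = (-1)·(-8) - (-5)·0 + 0·4 = 8.
So p(s) = det(sI - A) = s^3 - s^2 - 10s - 8.
Rational-root test: any integer root divides -8. Testing small divisors, s = -1 works: p(-1) = -1 + (-1) + 10 + (-8) = 0, so (s + 1) is a factor.
Dividing, p(s) = (s + 1)(s^2 - 2s - 8).
Factor s^2 - 2s - 8: two numbers with sum 2 and product -8 are 4 and -2, so s^2 - 2s - 8 = (s - 4)(s + 2).
Hence p(s) = (s - 4) (s + 1) (s + 2), with roots -2, -1, 4.
At least one eigenvalue has non-negative real part, so the system is not asymptotically stable.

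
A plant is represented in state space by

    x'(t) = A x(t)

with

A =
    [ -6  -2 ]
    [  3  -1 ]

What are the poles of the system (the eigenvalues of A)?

-4, -3

det(sI - A) = s^2 - (tr A)s + det A, with tr A = (-6) + (-1) = -7 and det A = (-6)·(-1) - (-2)·3 = 6 - (-6) = 12.
So p(s) = det(sI - A) = s^2 + 7s + 12.
Factor s^2 + 7s + 12: two numbers with sum -7 and product 12 are -3 and -4, so s^2 + 7s + 12 = (s + 3)(s + 4).
Hence p(s) = (s + 3) (s + 4), with roots -4, -3.
All eigenvalues have negative real part, so the system is asymptotically stable.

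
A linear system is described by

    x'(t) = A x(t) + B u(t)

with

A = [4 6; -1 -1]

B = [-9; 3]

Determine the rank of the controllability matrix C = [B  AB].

1

AB = [[-18], [6]]
Controllability matrix C = [B  AB] = [[-9, -18], [3, 6]]
Every column of C is a scalar multiple of column 1 = [-9, 3] (multipliers 1, 2), so the columns span a one-dimensional space.
C ≠ 0, hence rank(C) = 1.
rank(C) = 1 < n = 2, so the pair (A, B) is not completely controllable.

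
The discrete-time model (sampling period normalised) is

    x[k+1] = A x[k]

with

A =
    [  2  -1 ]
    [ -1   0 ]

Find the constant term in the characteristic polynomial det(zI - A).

For a 2×2 matrix, det(zI - A) = z^2 - (tr A)z + det A.
tr A = 2, det A = -1.
So p(z) = z^2 - 2z - 1.
The constant term is -1.

-1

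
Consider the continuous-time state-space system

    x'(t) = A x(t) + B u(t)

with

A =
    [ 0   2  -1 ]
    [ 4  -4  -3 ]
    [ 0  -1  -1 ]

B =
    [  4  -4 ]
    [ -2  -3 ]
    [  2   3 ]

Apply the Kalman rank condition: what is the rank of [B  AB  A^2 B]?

AB = [[-6, -9], [18, -13], [0, 0]]
A^2B = [[36, -26], [-96, 16], [-18, 13]]
Controllability matrix C = [B  AB  A^2B] = [[4, -4, -6, -9, 36, -26], [-2, -3, 18, -13, -96, 16], [2, 3, 0, 0, -18, 13]]
Take the 3×3 submatrix of C formed by columns 1, 2, 3: [[4, -4, -6], [-2, -3, 18], [2, 3, 0]]. Its determinant is 4·((-3)·0 - 18·3) - (-4)·((-2)·0 - 18·2) + (-6)·((-2)·3 - (-3)·2) = 4·(-54) - (-4)·(-36) + (-6)·0 = -360 ≠ 0.
So rank(C) ≥ 3; since C has 3 rows, rank(C) = 3.
rank(C) = 3 = n, so the pair (A, B) is completely controllable.

3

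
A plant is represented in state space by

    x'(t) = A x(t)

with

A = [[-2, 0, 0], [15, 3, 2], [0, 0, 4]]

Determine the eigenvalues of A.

det(sI - A) = s^3 - (tr A)s^2 + (M11 + M22 + M33)s - det A, where Mii is the 2×2 principal minor of A obtained by deleting row i and column i.
tr A = (-2) + 3 + 4 = 5; M11 = 3·4 - 2·0 = 12 - 0 = 12; M22 = (-2)·4 - 0·0 = -8 - 0 = -8; M33 = (-2)·3 - 0·15 = -6 - 0 = -6; sum of minors = -2.
det A = (-2)·(3·4 - 2·0) - 0·(15·4 - 2·0) + 0·(15·0 - 3·0) = (-2)·12 - 0·60 + 0·0 = -24.
So p(s) = det(sI - A) = s^3 - 5s^2 - 2s + 24.
Rational-root test: any integer root divides 24. Testing small divisors, s = -2 works: p(-2) = -8 + (-20) + 4 + 24 = 0, so (s + 2) is a factor.
Dividing, p(s) = (s + 2)(s^2 - 7s + 12).
Factor s^2 - 7s + 12: two numbers with sum 7 and product 12 are 4 and 3, so s^2 - 7s + 12 = (s - 4)(s - 3).
Hence p(s) = (s - 4) (s - 3) (s + 2), with roots -2, 3, 4.
At least one eigenvalue has non-negative real part, so the system is not asymptotically stable.

-2, 3, 4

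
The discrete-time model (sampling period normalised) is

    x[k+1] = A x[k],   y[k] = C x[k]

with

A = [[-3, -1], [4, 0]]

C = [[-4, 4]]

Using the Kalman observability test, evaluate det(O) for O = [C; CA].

-128

CA = [[28, 4]]
Observability matrix O = [C; CA] = [[-4, 4], [28, 4]]
det(O) = (-4)·4 - 4·28 = -16 - 112 = -128
Since det(O) ≠ 0, rank(O) = 2 and the system is completely observable.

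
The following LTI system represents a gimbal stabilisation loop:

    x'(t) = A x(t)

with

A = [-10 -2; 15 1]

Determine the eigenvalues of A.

det(sI - A) = s^2 - (tr A)s + det A, with tr A = (-10) + 1 = -9 and det A = (-10)·1 - (-2)·15 = -10 - (-30) = 20.
So p(s) = det(sI - A) = s^2 + 9s + 20.
Factor s^2 + 9s + 20: two numbers with sum -9 and product 20 are -4 and -5, so s^2 + 9s + 20 = (s + 4)(s + 5).
Hence p(s) = (s + 4) (s + 5), with roots -5, -4.
All eigenvalues have negative real part, so the system is asymptotically stable.

-5, -4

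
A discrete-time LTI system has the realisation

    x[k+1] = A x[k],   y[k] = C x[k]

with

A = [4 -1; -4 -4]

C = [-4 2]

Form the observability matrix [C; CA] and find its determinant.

64

CA = [[-24, -4]]
Observability matrix O = [C; CA] = [[-4, 2], [-24, -4]]
det(O) = (-4)·(-4) - 2·(-24) = 16 - (-48) = 64
Since det(O) ≠ 0, rank(O) = 2 and the system is completely observable.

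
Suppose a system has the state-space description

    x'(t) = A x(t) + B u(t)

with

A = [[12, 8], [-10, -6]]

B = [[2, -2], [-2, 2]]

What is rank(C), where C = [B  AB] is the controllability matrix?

AB = [[8, -8], [-8, 8]]
Controllability matrix C = [B  AB] = [[2, -2, 8, -8], [-2, 2, -8, 8]]
Every column of C is a scalar multiple of column 1 = [2, -2] (multipliers 1, -1, 4, -4), so the columns span a one-dimensional space.
C ≠ 0, hence rank(C) = 1.
rank(C) = 1 < n = 2, so the pair (A, B) is not completely controllable.

1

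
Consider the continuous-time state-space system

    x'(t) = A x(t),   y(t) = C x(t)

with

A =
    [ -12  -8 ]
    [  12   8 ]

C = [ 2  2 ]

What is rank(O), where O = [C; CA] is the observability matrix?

CA = [[0, 0]]
Observability matrix O = [C; CA] = [[2, 2], [0, 0]]
Every row of O is a scalar multiple of row 1 = [2, 2] (multipliers 1, 0), so the rows span a one-dimensional space.
O ≠ 0, hence rank(O) = 1.
rank(O) = 1 < n = 2, so the pair (A, C) is not completely observable.

1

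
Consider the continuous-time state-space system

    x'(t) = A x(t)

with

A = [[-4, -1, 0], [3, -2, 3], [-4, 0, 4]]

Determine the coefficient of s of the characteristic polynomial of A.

Expand det(sI - A) for the 3×3 matrix.
p(s) = s^3 + 2s^2 - 13s - 56.
(Check: constant term = det(-A) = (-1)^3 det A = -56; coefficient of s^2 = -tr A = 2.)
The coefficient of s is -13.

-13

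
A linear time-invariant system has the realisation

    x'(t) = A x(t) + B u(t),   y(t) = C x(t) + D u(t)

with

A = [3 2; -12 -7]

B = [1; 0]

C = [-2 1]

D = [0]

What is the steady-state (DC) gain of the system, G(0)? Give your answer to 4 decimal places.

-8.6667

G(0) = C(-A)^{-1}B + D = -C A^{-1} B + D.
det A = 3, so A^{-1} = (1/3)·adj(A) = [[-7/3, -2/3], [4, 1]]
A^{-1} B = [-7/3, 4]^T
C A^{-1} B = 26/3
G(0) = D - C A^{-1} B = 0 - (26/3) = -26/3 ≈ -8.6667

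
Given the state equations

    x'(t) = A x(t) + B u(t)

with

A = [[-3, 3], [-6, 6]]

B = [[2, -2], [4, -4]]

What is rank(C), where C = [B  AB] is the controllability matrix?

AB = [[6, -6], [12, -12]]
Controllability matrix C = [B  AB] = [[2, -2, 6, -6], [4, -4, 12, -12]]
Every column of C is a scalar multiple of column 1 = [2, 4] (multipliers 1, -1, 3, -3), so the columns span a one-dimensional space.
C ≠ 0, hence rank(C) = 1.
rank(C) = 1 < n = 2, so the pair (A, B) is not completely controllable.

1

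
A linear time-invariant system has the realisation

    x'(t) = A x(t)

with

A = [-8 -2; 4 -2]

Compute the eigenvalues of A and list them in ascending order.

det(sI - A) = s^2 - (tr A)s + det A, with tr A = (-8) + (-2) = -10 and det A = (-8)·(-2) - (-2)·4 = 16 - (-8) = 24.
So p(s) = det(sI - A) = s^2 + 10s + 24.
Factor s^2 + 10s + 24: two numbers with sum -10 and product 24 are -4 and -6, so s^2 + 10s + 24 = (s + 4)(s + 6).
Hence p(s) = (s + 4) (s + 6), with roots -6, -4.
All eigenvalues have negative real part, so the system is asymptotically stable.

-6, -4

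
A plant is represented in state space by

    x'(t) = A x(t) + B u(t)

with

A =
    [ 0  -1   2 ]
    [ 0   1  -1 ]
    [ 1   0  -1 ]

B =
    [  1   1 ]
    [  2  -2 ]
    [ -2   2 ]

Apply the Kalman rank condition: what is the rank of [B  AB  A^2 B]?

AB = [[-6, 6], [4, -4], [3, -1]]
A^2B = [[2, 2], [1, -3], [-9, 7]]
Controllability matrix C = [B  AB  A^2B] = [[1, 1, -6, 6, 2, 2], [2, -2, 4, -4, 1, -3], [-2, 2, 3, -1, -9, 7]]
Take the 3×3 submatrix of C formed by columns 1, 2, 3: [[1, 1, -6], [2, -2, 4], [-2, 2, 3]]. Its determinant is 1·((-2)·3 - 4·2) - 1·(2·3 - 4·(-2)) + (-6)·(2·2 - (-2)·(-2)) = 1·(-14) - 1·14 + (-6)·0 = -28 ≠ 0.
So rank(C) ≥ 3; since C has 3 rows, rank(C) = 3.
rank(C) = 3 = n, so the pair (A, B) is completely controllable.

3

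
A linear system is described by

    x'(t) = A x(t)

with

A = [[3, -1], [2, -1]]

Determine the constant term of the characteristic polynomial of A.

-1

For a 2×2 matrix, det(sI - A) = s^2 - (tr A)s + det A.
tr A = 2, det A = -1.
So p(s) = s^2 - 2s - 1.
The constant term is -1.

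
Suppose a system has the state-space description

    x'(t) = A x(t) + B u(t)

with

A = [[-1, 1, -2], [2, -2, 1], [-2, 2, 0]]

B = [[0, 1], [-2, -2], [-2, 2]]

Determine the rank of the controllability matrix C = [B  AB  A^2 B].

3

AB = [[2, -7], [2, 8], [-4, -6]]
A^2B = [[8, 27], [-4, -36], [0, 30]]
Controllability matrix C = [B  AB  A^2B] = [[0, 1, 2, -7, 8, 27], [-2, -2, 2, 8, -4, -36], [-2, 2, -4, -6, 0, 30]]
Take the 3×3 submatrix of C formed by columns 1, 2, 3: [[0, 1, 2], [-2, -2, 2], [-2, 2, -4]]. Its determinant is 0·((-2)·(-4) - 2·2) - 1·((-2)·(-4) - 2·(-2)) + 2·((-2)·2 - (-2)·(-2)) = 0·4 - 1·12 + 2·(-8) = -28 ≠ 0.
So rank(C) ≥ 3; since C has 3 rows, rank(C) = 3.
rank(C) = 3 = n, so the pair (A, B) is completely controllable.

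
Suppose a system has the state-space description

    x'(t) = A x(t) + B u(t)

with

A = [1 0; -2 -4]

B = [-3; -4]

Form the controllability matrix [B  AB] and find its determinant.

-78

AB = [[-3], [22]]
Controllability matrix C = [B  AB] = [[-3, -3], [-4, 22]]
det(C) = (-3)·22 - (-3)·(-4) = -66 - 12 = -78
Since det(C) ≠ 0, rank(C) = 2 and the system is completely controllable.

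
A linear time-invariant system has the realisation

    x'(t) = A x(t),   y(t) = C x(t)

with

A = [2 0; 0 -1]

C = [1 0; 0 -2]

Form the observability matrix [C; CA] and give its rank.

2

CA = [[2, 0], [0, 2]]
Observability matrix O = [C; CA] = [[1, 0], [0, -2], [2, 0], [0, 2]]
Take the 2×2 submatrix of O formed by rows 1, 2: [[1, 0], [0, -2]]. Its determinant is 1·(-2) - 0·0 = -2 - 0 = -2 ≠ 0.
So rank(O) ≥ 2; since O has 2 columns, rank(O) = 2.
rank(O) = 2 = n, so the pair (A, C) is completely observable.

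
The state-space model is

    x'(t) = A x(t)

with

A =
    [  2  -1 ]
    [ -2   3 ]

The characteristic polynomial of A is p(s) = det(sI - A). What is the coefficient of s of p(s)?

For a 2×2 matrix, det(sI - A) = s^2 - (tr A)s + det A.
tr A = 5, det A = 4.
So p(s) = s^2 - 5s + 4.
The coefficient of s is -5.

-5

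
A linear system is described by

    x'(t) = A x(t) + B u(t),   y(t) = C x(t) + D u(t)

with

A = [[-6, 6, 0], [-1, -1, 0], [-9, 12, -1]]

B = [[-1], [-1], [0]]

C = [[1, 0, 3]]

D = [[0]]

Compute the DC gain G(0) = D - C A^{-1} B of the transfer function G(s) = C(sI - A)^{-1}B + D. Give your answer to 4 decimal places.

G(0) = C(-A)^{-1}B + D = -C A^{-1} B + D.
det A = -12, so A^{-1} = (1/-12)·adj(A) = [[-1/12, -1/2, 0], [1/12, -1/2, 0], [7/4, -3/2, -1]]
A^{-1} B = [7/12, 5/12, -1/4]^T
C A^{-1} B = -1/6
G(0) = D - C A^{-1} B = 0 - (-1/6) = 1/6 ≈ 0.1667

0.1667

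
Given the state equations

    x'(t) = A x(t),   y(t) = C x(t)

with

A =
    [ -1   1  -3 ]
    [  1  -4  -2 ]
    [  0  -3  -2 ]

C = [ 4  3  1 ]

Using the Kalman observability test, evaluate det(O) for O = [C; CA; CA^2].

5962

CA = [[-1, -11, -20]]
CA^2 = [[-10, 103, 65]]
Observability matrix O = [C; CA; CA^2] = [[4, 3, 1], [-1, -11, -20], [-10, 103, 65]]
Expanding along the first row, det(O) = 4·((-11)·65 - (-20)·103) - 3·((-1)·65 - (-20)·(-10)) + 1·((-1)·103 - (-11)·(-10)) = 4·1345 - 3·(-265) + 1·(-213) = 5962
Since det(O) ≠ 0, rank(O) = 3 and the system is completely observable.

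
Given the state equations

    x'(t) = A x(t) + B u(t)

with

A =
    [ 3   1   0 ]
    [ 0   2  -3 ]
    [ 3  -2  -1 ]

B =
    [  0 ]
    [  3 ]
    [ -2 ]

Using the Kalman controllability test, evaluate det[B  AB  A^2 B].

135

AB = [[3], [12], [-4]]
A^2B = [[21], [36], [-11]]
Controllability matrix C = [B  AB  A^2B] = [[0, 3, 21], [3, 12, 36], [-2, -4, -11]]
Expanding along the first row, det(C) = 0·(12·(-11) - 36·(-4)) - 3·(3·(-11) - 36·(-2)) + 21·(3·(-4) - 12·(-2)) = 0·12 - 3·39 + 21·12 = 135
Since det(C) ≠ 0, rank(C) = 3 and the system is completely controllable.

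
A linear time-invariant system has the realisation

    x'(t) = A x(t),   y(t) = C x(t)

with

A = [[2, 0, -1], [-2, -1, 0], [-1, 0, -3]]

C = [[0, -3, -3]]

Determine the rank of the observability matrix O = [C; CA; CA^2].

3

CA = [[9, 3, 9]]
CA^2 = [[3, -3, -36]]
Observability matrix O = [C; CA; CA^2] = [[0, -3, -3], [9, 3, 9], [3, -3, -36]]
det(O) = 0·(3·(-36) - 9·(-3)) - (-3)·(9·(-36) - 9·3) + (-3)·(9·(-3) - 3·3) = 0·(-81) - (-3)·(-351) + (-3)·(-36) = -945 ≠ 0, so rank(O) = 3.
rank(O) = 3 = n, so the pair (A, C) is completely observable.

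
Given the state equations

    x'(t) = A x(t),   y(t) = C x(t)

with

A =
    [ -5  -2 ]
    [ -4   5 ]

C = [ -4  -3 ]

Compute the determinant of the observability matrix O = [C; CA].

124

CA = [[32, -7]]
Observability matrix O = [C; CA] = [[-4, -3], [32, -7]]
det(O) = (-4)·(-7) - (-3)·32 = 28 - (-96) = 124
Since det(O) ≠ 0, rank(O) = 2 and the system is completely observable.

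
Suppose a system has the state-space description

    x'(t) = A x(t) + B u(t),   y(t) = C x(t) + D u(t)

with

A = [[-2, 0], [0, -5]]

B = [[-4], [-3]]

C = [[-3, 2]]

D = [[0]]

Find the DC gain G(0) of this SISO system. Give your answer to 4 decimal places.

G(0) = C(-A)^{-1}B + D = -C A^{-1} B + D.
det A = 10, so A^{-1} = (1/10)·adj(A) = [[-1/2, 0], [0, -1/5]]
A^{-1} B = [2, 3/5]^T
C A^{-1} B = -24/5
G(0) = D - C A^{-1} B = 0 - (-24/5) = 24/5 ≈ 4.8000

4.8000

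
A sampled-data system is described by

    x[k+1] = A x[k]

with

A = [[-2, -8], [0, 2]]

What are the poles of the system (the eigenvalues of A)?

-2, 2

det(zI - A) = z^2 - (tr A)z + det A, with tr A = (-2) + 2 = 0 and det A = (-2)·2 - (-8)·0 = -4 - 0 = -4.
So p(z) = det(zI - A) = z^2 - 4.
Factor z^2 - 4: two numbers with sum 0 and product -4 are 2 and -2, so z^2 - 4 = (z - 2)(z + 2).
Hence p(z) = (z - 2) (z + 2), with roots -2, 2.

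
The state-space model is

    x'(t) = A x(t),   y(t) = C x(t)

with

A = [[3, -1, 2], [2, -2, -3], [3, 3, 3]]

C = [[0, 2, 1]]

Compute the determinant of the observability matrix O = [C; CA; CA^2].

CA = [[7, -1, -3]]
CA^2 = [[10, -14, 8]]
Observability matrix O = [C; CA; CA^2] = [[0, 2, 1], [7, -1, -3], [10, -14, 8]]
Expanding along the first row, det(O) = 0·((-1)·8 - (-3)·(-14)) - 2·(7·8 - (-3)·10) + 1·(7·(-14) - (-1)·10) = 0·(-50) - 2·86 + 1·(-88) = -260
Since det(O) ≠ 0, rank(O) = 3 and the system is completely observable.

-260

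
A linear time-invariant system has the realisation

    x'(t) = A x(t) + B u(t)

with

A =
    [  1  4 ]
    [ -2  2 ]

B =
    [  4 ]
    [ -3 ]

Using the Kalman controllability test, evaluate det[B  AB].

AB = [[-8], [-14]]
Controllability matrix C = [B  AB] = [[4, -8], [-3, -14]]
det(C) = 4·(-14) - (-8)·(-3) = -56 - 24 = -80
Since det(C) ≠ 0, rank(C) = 2 and the system is completely controllable.

-80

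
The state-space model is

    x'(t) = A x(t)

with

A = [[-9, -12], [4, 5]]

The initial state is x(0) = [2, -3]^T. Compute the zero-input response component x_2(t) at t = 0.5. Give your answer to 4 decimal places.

-3.7366

det(sI - A) = s^2 - (tr A)s + det A, with tr A = (-9) + 5 = -4 and det A = (-9)·5 - (-12)·4 = -45 - (-48) = 3.
So p(s) = det(sI - A) = s^2 + 4s + 3.
Factor s^2 + 4s + 3: two numbers with sum -4 and product 3 are -1 and -3, so s^2 + 4s + 3 = (s + 1)(s + 3).
Hence p(s) = (s + 1) (s + 3), with roots -3, -1.
The eigenvalues -3, -1 are distinct and real, so A is diagonalisable and x(t) = e^{At} x(0) = V diag(e^{λ_i t}) V^{-1} x(0), where the columns of V are the eigenvectors.
λ = -3: A - (-3)I = [[-6, -12], [4, 8]]. Row 1 gives (-6)·v1 + (-12)·v2 = 0, so take v_1 = [2, -1]^T.
λ = -1: A - (-1)I = [[-8, -12], [4, 6]]. Row 1 gives (-8)·v1 + (-12)·v2 = 0, so take v_2 = [-3, 2]^T.
V = [v_1 v_2] = [[2, -3], [-1, 2]] has det V = 1, so V^{-1} = adj(V)/det V = [[2, 3], [1, 2]].
Modal coordinates z(0) = V^{-1} x(0): 2·2 + 3·(-3) = -5; 1·2 + 2·(-3) = -4; so z(0) = [-5, -4]^T.
x_2(t) = Σ_i (v_i)_2 · z_i(0) · e^{λ_i t} (row 2 of V times the modal terms).
x_2(0.5) = (-1)·(-5)·e^{-3·0.5} + 2·(-4)·e^{-1·0.5} = 5·0.223130 + (-8)·0.606531 = -3.7366.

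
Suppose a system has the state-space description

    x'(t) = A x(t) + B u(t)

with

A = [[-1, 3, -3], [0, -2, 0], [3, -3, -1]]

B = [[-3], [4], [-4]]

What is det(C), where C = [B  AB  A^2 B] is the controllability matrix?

-12792

AB = [[27], [-8], [-17]]
A^2B = [[0], [16], [122]]
Controllability matrix C = [B  AB  A^2B] = [[-3, 27, 0], [4, -8, 16], [-4, -17, 122]]
Expanding along the first row, det(C) = (-3)·((-8)·122 - 16·(-17)) - 27·(4·122 - 16·(-4)) + 0·(4·(-17) - (-8)·(-4)) = (-3)·(-704) - 27·552 + 0·(-100) = -12792
Since det(C) ≠ 0, rank(C) = 3 and the system is completely controllable.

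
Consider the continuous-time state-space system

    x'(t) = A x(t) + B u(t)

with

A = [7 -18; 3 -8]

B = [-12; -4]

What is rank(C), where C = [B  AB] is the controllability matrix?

1

AB = [[-12], [-4]]
Controllability matrix C = [B  AB] = [[-12, -12], [-4, -4]]
Every column of C is a scalar multiple of column 1 = [-12, -4] (multipliers 1, 1), so the columns span a one-dimensional space.
C ≠ 0, hence rank(C) = 1.
rank(C) = 1 < n = 2, so the pair (A, B) is not completely controllable.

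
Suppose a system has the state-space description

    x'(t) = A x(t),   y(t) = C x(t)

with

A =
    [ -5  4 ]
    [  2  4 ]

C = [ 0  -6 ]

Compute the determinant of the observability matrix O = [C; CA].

-72

CA = [[-12, -24]]
Observability matrix O = [C; CA] = [[0, -6], [-12, -24]]
det(O) = 0·(-24) - (-6)·(-12) = 0 - 72 = -72
Since det(O) ≠ 0, rank(O) = 2 and the system is completely observable.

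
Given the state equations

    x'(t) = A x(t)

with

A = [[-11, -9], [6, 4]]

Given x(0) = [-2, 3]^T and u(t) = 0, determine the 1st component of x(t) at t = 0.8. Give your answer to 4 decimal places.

det(sI - A) = s^2 - (tr A)s + det A, with tr A = (-11) + 4 = -7 and det A = (-11)·4 - (-9)·6 = -44 - (-54) = 10.
So p(s) = det(sI - A) = s^2 + 7s + 10.
Factor s^2 + 7s + 10: two numbers with sum -7 and product 10 are -2 and -5, so s^2 + 7s + 10 = (s + 2)(s + 5).
Hence p(s) = (s + 2) (s + 5), with roots -5, -2.
The eigenvalues -5, -2 are distinct and real, so A is diagonalisable and x(t) = e^{At} x(0) = V diag(e^{λ_i t}) V^{-1} x(0), where the columns of V are the eigenvectors.
λ = -5: A - (-5)I = [[-6, -9], [6, 9]]. Row 1 gives (-6)·v1 + (-9)·v2 = 0, so take v_1 = [3, -2]^T.
λ = -2: A - (-2)I = [[-9, -9], [6, 6]]. Row 1 gives (-9)·v1 + (-9)·v2 = 0, so take v_2 = [-1, 1]^T.
V = [v_1 v_2] = [[3, -1], [-2, 1]] has det V = 1, so V^{-1} = adj(V)/det V = [[1, 1], [2, 3]].
Modal coordinates z(0) = V^{-1} x(0): 1·(-2) + 1·3 = 1; 2·(-2) + 3·3 = 5; so z(0) = [1, 5]^T.
x_1(t) = Σ_i (v_i)_1 · z_i(0) · e^{λ_i t} (row 1 of V times the modal terms).
x_1(0.8) = 3·1·e^{-5·0.8} + (-1)·5·e^{-2·0.8} = 3·0.018316 + (-5)·0.201897 = -0.9545.

-0.9545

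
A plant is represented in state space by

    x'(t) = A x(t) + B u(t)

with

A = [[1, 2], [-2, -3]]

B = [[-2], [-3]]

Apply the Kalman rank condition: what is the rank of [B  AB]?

AB = [[-8], [13]]
Controllability matrix C = [B  AB] = [[-2, -8], [-3, 13]]
det(C) = (-2)·13 - (-8)·(-3) = -26 - 24 = -50 ≠ 0, so rank(C) = 2.
rank(C) = 2 = n, so the pair (A, B) is completely controllable.

2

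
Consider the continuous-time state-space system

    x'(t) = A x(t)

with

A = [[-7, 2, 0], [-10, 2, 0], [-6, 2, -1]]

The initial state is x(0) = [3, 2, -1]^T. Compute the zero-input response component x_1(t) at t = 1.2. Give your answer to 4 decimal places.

-0.4252

det(sI - A) = s^3 - (tr A)s^2 + (M11 + M22 + M33)s - det A, where Mii is the 2×2 principal minor of A obtained by deleting row i and column i.
tr A = (-7) + 2 + (-1) = -6; M11 = 2·(-1) - 0·2 = -2 - 0 = -2; M22 = (-7)·(-1) - 0·(-6) = 7 - 0 = 7; M33 = (-7)·2 - 2·(-10) = -14 - (-20) = 6; sum of minors = 11.
det A = (-7)·(2·(-1) - 0·2) - 2·((-10)·(-1) - 0·(-6)) + 0·((-10)·2 - 2·(-6)) = (-7)·(-2) - 2·10 + 0·(-8) = -6.
So p(s) = det(sI - A) = s^3 + 6s^2 + 11s + 6.
Rational-root test: any integer root divides 6. Testing small divisors, s = -1 works: p(-1) = -1 + 6 + (-11) + 6 = 0, so (s + 1) is a factor.
Dividing, p(s) = (s + 1)(s^2 + 5s + 6).
Factor s^2 + 5s + 6: two numbers with sum -5 and product 6 are -2 and -3, so s^2 + 5s + 6 = (s + 2)(s + 3).
Hence p(s) = (s + 1) (s + 2) (s + 3), with roots -3, -2, -1.
The eigenvalues -3, -2, -1 are distinct and real, so A is diagonalisable and x(t) = e^{At} x(0) = V diag(e^{λ_i t}) V^{-1} x(0), where the columns of V are the eigenvectors.
λ = -3: A - (-3)I = [[-4, 2, 0], [-10, 5, 0], [-6, 2, 2]]. v must be orthogonal to every row; (row 1) × (row 3) = [4, 8, 4], so take v_1 = [1, 2, 1]^T.
λ = -2: A - (-2)I = [[-5, 2, 0], [-10, 4, 0], [-6, 2, 1]]. v must be orthogonal to every row; (row 1) × (row 3) = [2, 5, 2], so take v_2 = [2, 5, 2]^T.
λ = -1: A - (-1)I = [[-6, 2, 0], [-10, 3, 0], [-6, 2, 0]]. v must be orthogonal to every row; (row 1) × (row 2) = [0, 0, 2], so take v_3 = [0, 0, 1]^T.
V = [v_1 v_2 v_3] = [[1, 2, 0], [2, 5, 0], [1, 2, 1]] has det V = 1, so V^{-1} = adj(V)/det V = [[5, -2, 0], [-2, 1, 0], [-1, 0, 1]].
Modal coordinates z(0) = V^{-1} x(0): 5·3 + (-2)·2 + 0·(-1) = 11; (-2)·3 + 1·2 + 0·(-1) = -4; (-1)·3 + 0·2 + 1·(-1) = -4; so z(0) = [11, -4, -4]^T.
x_1(t) = Σ_i (v_i)_1 · z_i(0) · e^{λ_i t} (row 1 of V times the modal terms).
x_1(1.2) = 1·11·e^{-3·1.2} + 2·(-4)·e^{-2·1.2} + 0·(-4)·e^{-1·1.2} = 11·0.027324 + (-8)·0.090718 + 0·0.301194 = -0.4252.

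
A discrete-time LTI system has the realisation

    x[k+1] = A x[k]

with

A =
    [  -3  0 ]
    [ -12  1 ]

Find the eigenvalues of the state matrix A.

det(zI - A) = z^2 - (tr A)z + det A, with tr A = (-3) + 1 = -2 and det A = (-3)·1 - 0·(-12) = -3 - 0 = -3.
So p(z) = det(zI - A) = z^2 + 2z - 3.
Factor z^2 + 2z - 3: two numbers with sum -2 and product -3 are 1 and -3, so z^2 + 2z - 3 = (z - 1)(z + 3).
Hence p(z) = (z - 1) (z + 3), with roots -3, 1.

-3, 1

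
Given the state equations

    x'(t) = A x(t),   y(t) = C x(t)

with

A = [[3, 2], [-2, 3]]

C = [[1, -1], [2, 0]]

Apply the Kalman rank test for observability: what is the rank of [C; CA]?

CA = [[5, -1], [6, 4]]
Observability matrix O = [C; CA] = [[1, -1], [2, 0], [5, -1], [6, 4]]
Take the 2×2 submatrix of O formed by rows 1, 2: [[1, -1], [2, 0]]. Its determinant is 1·0 - (-1)·2 = 0 - (-2) = 2 ≠ 0.
So rank(O) ≥ 2; since O has 2 columns, rank(O) = 2.
rank(O) = 2 = n, so the pair (A, C) is completely observable.

2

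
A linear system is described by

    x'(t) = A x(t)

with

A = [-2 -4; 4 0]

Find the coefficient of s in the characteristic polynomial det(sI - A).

For a 2×2 matrix, det(sI - A) = s^2 - (tr A)s + det A.
tr A = -2, det A = 16.
So p(s) = s^2 + 2s + 16.
The coefficient of s is 2.

2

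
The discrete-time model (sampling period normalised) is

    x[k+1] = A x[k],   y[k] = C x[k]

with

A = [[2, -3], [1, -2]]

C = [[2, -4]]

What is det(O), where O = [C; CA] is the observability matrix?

4

CA = [[0, 2]]
Observability matrix O = [C; CA] = [[2, -4], [0, 2]]
det(O) = 2·2 - (-4)·0 = 4 - 0 = 4
Since det(O) ≠ 0, rank(O) = 2 and the system is completely observable.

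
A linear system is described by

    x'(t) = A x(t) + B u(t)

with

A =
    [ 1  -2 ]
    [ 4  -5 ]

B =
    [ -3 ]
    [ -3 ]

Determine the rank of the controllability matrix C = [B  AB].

1

AB = [[3], [3]]
Controllability matrix C = [B  AB] = [[-3, 3], [-3, 3]]
Every column of C is a scalar multiple of column 1 = [-3, -3] (multipliers 1, -1), so the columns span a one-dimensional space.
C ≠ 0, hence rank(C) = 1.
rank(C) = 1 < n = 2, so the pair (A, B) is not completely controllable.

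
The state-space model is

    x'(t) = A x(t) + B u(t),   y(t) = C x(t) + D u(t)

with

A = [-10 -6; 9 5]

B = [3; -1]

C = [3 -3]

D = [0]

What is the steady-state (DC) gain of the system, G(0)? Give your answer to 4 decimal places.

G(0) = C(-A)^{-1}B + D = -C A^{-1} B + D.
det A = 4, so A^{-1} = (1/4)·adj(A) = [[5/4, 3/2], [-9/4, -5/2]]
A^{-1} B = [9/4, -17/4]^T
C A^{-1} B = 39/2
G(0) = D - C A^{-1} B = 0 - (39/2) = -39/2 ≈ -19.5000

-19.5000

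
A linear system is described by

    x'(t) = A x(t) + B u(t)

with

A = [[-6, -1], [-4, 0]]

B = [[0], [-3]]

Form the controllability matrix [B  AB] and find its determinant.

9

AB = [[3], [0]]
Controllability matrix C = [B  AB] = [[0, 3], [-3, 0]]
det(C) = 0·0 - 3·(-3) = 0 - (-9) = 9
Since det(C) ≠ 0, rank(C) = 2 and the system is completely controllable.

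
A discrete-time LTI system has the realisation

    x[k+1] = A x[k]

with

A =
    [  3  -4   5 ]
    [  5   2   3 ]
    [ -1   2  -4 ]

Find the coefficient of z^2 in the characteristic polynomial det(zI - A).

Expand det(zI - A) for the 3×3 matrix.
p(z) = z^3 - z^2 + 5z + 50.
(Check: constant term = det(-A) = (-1)^3 det A = 50; coefficient of z^2 = -tr A = -1.)
The coefficient of z^2 is -1.

-1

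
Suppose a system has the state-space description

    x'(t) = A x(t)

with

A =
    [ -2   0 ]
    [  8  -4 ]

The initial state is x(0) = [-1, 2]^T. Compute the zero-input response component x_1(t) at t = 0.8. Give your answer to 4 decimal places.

-0.2019

det(sI - A) = s^2 - (tr A)s + det A, with tr A = (-2) + (-4) = -6 and det A = (-2)·(-4) - 0·8 = 8 - 0 = 8.
So p(s) = det(sI - A) = s^2 + 6s + 8.
Factor s^2 + 6s + 8: two numbers with sum -6 and product 8 are -2 and -4, so s^2 + 6s + 8 = (s + 2)(s + 4).
Hence p(s) = (s + 2) (s + 4), with roots -4, -2.
The eigenvalues -4, -2 are distinct and real, so A is diagonalisable and x(t) = e^{At} x(0) = V diag(e^{λ_i t}) V^{-1} x(0), where the columns of V are the eigenvectors.
λ = -4: A - (-4)I = [[2, 0], [8, 0]]. Row 1 gives 2·v1 + 0·v2 = 0, so take v_1 = [0, 1]^T.
λ = -2: A - (-2)I = [[0, 0], [8, -2]]. Row 2 gives 8·v1 + (-2)·v2 = 0, so take v_2 = [1, 4]^T.
V = [v_1 v_2] = [[0, 1], [1, 4]] has det V = -1, so V^{-1} = adj(V)/det V = [[-4, 1], [1, 0]].
Modal coordinates z(0) = V^{-1} x(0): (-4)·(-1) + 1·2 = 6; 1·(-1) + 0·2 = -1; so z(0) = [6, -1]^T.
x_1(t) = Σ_i (v_i)_1 · z_i(0) · e^{λ_i t} (row 1 of V times the modal terms).
x_1(0.8) = 0·6·e^{-4·0.8} + 1·(-1)·e^{-2·0.8} = 0·0.040762 + (-1)·0.201897 = -0.2019.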